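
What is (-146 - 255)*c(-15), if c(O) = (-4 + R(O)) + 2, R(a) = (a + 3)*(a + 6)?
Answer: -42506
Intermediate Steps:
R(a) = (3 + a)*(6 + a)
c(O) = 16 + O² + 9*O (c(O) = (-4 + (18 + O² + 9*O)) + 2 = (14 + O² + 9*O) + 2 = 16 + O² + 9*O)
(-146 - 255)*c(-15) = (-146 - 255)*(16 + (-15)² + 9*(-15)) = -401*(16 + 225 - 135) = -401*106 = -42506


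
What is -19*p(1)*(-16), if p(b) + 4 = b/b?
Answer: -912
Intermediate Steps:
p(b) = -3 (p(b) = -4 + b/b = -4 + 1 = -3)
-19*p(1)*(-16) = -19*(-3)*(-16) = 57*(-16) = -912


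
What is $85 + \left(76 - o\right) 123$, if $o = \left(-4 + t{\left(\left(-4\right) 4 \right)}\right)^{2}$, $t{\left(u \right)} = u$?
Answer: $-39767$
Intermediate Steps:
$o = 400$ ($o = \left(-4 - 16\right)^{2} = \left(-20\right)^{2} = 400$)
$85 + \left(76 - o\right) 123 = 85 + \left(76 - 400\right) 123 = 85 - 39852 = -39767$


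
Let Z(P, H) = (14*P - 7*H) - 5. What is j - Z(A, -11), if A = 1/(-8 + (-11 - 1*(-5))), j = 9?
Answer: -62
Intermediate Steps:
A = -1/14 (A = 1/(-8 + (-11 + 5)) = 1/(-8 - 6) = 1/(-14) = -1/14 ≈ -0.071429)
Z(P, H) = -5 - 7*H + 14*P (Z(P, H) = (-7*H + 14*P) - 5 = -5 - 7*H + 14*P)
j - Z(A, -11) = 9 - (-5 - 7*(-11) + 14*(-1/14)) = 9 - (-5 + 77 - 1) = 9 - 1*71 = 9 - 71 = -62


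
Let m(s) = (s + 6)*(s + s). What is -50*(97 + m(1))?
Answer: -5550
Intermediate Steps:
m(s) = 2*s*(6 + s) (m(s) = (6 + s)*(2*s) = 2*s*(6 + s))
-50*(97 + m(1)) = -50*(97 + 2*1*(6 + 1)) = -50*(97 + 2*1*7) = -50*(97 + 14) = -50*111 = -5550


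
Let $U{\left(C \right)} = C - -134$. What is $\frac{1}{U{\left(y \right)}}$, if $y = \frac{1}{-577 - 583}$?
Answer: $\frac{1160}{155439} \approx 0.0074627$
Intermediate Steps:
$y = - \frac{1}{1160}$ ($y = \frac{1}{-1160} = - \frac{1}{1160} \approx -0.00086207$)
$U{\left(C \right)} = 134 + C$ ($U{\left(C \right)} = C + 134 = 134 + C$)
$\frac{1}{U{\left(y \right)}} = \frac{1}{134 - \frac{1}{1160}} = \frac{1}{\frac{155439}{1160}} = \frac{1160}{155439}$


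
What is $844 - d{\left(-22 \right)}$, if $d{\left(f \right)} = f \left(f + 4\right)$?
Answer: $448$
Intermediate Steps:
$d{\left(f \right)} = f \left(4 + f\right)$
$844 - d{\left(-22 \right)} = 844 - - 22 \left(4 - 22\right) = 844 - \left(-22\right) \left(-18\right) = 844 - 396 = 448$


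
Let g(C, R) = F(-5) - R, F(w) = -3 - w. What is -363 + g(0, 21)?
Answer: -382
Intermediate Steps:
g(C, R) = 2 - R (g(C, R) = (-3 - 1*(-5)) - R = (-3 + 5) - R = 2 - R)
-363 + g(0, 21) = -363 + (2 - 1*21) = -363 + (2 - 21) = -363 - 19 = -382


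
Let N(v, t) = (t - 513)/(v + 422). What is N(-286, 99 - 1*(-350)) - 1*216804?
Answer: -3685676/17 ≈ -2.1680e+5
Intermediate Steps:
N(v, t) = (-513 + t)/(422 + v)
N(-286, 99 - 1*(-350)) - 1*216804 = (-513 + (99 - 1*(-350)))/(422 - 286) - 1*216804 = (-513 + (99 + 350))/136 - 216804 = (-513 + 449)/136 - 216804 = (1/136)*(-64) - 216804 = -8/17 - 216804 = -3685676/17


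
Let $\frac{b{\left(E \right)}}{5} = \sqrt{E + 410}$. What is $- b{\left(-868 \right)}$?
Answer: $- 5 i \sqrt{458} \approx - 107.0 i$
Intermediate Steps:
$b{\left(E \right)} = 5 \sqrt{410 + E}$ ($b{\left(E \right)} = 5 \sqrt{E + 410} = 5 \sqrt{410 + E}$)
$- b{\left(-868 \right)} = - 5 \sqrt{410 - 868} = - 5 \sqrt{-458} = - 5 i \sqrt{458}$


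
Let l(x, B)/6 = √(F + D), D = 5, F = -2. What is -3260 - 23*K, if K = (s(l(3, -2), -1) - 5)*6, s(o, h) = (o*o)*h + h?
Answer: 12472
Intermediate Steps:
l(x, B) = 6*√3 (l(x, B) = 6*√(-2 + 5) = 6*√3)
s(o, h) = h + h*o² (s(o, h) = o²*h + h = h*o² + h = h + h*o²)
K = -684 (K = (-(1 + (6*√3)²) - 5)*6 = (-(1 + 108) - 5)*6 = (-1*109 - 5)*6 = (-109 - 5)*6 = -114*6 = -684)
-3260 - 23*K = -3260 - 23*(-684) = -3260 + 15732 = 12472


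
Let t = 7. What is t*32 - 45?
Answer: 179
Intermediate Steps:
t*32 - 45 = 7*32 - 45 = 224 - 45 = 179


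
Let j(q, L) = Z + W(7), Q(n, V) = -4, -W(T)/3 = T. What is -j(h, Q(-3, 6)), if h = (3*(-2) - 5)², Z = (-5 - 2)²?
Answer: -28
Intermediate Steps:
W(T) = -3*T
Z = 49 (Z = (-7)² = 49)
h = 121 (h = (-6 - 5)² = (-11)² = 121)
j(q, L) = 28 (j(q, L) = 49 - 3*7 = 49 - 21 = 28)
-j(h, Q(-3, 6)) = -1*28 = -28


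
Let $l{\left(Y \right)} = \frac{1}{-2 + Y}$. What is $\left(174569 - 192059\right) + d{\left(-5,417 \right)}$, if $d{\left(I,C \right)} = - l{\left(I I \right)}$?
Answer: $- \frac{402271}{23} \approx -17490.0$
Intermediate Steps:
$d{\left(I,C \right)} = - \frac{1}{-2 + I^{2}}$ ($d{\left(I,C \right)} = - \frac{1}{-2 + I I} = - \frac{1}{-2 + I^{2}}$)
$\left(174569 - 192059\right) + d{\left(-5,417 \right)} = \left(174569 - 192059\right) - \frac{1}{-2 + \left(-5\right)^{2}} = -17490 - \frac{1}{-2 + 25} = -17490 - \frac{1}{23} = - \frac{402271}{23}$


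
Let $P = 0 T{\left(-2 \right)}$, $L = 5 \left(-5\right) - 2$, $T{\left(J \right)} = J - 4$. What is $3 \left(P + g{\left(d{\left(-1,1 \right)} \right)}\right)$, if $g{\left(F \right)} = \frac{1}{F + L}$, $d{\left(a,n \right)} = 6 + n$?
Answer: $- \frac{3}{20} \approx -0.15$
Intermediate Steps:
$T{\left(J \right)} = -4 + J$ ($T{\left(J \right)} = J - 4 = -4 + J$)
$L = -27$ ($L = -25 - 2 = -27$)
$g{\left(F \right)} = \frac{1}{-27 + F}$ ($g{\left(F \right)} = \frac{1}{F - 27} = \frac{1}{-27 + F}$)
$P = 0$ ($P = 0 \left(-4 - 2\right) = 0 \left(-6\right) = 0$)
$3 \left(P + g{\left(d{\left(-1,1 \right)} \right)}\right) = 3 \left(0 + \frac{1}{-27 + \left(6 + 1\right)}\right) = 3 \left(0 + \frac{1}{-27 + 7}\right) = 3 \left(0 + \frac{1}{-20}\right) = 3 \left(0 - \frac{1}{20}\right) = 3 \left(- \frac{1}{20}\right) = - \frac{3}{20}$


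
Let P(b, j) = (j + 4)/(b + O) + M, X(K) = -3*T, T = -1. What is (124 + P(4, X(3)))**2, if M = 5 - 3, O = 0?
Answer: 261121/16 ≈ 16320.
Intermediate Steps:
M = 2
X(K) = 3 (X(K) = -3*(-1) = 3)
P(b, j) = 2 + (4 + j)/b (P(b, j) = (j + 4)/(b + 0) + 2 = (4 + j)/b + 2 = 2 + (4 + j)/b)
(124 + P(4, X(3)))**2 = (124 + (4 + 3 + 2*4)/4)**2 = (124 + (4 + 3 + 8)/4)**2 = (124 + (1/4)*15)**2 = (124 + 15/4)**2 = (511/4)**2 = 261121/16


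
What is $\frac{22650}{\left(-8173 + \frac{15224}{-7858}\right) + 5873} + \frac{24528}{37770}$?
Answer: $- \frac{261615274147}{28466972020} \approx -9.1901$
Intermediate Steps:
$\frac{22650}{\left(-8173 + \frac{15224}{-7858}\right) + 5873} + \frac{24528}{37770} = \frac{22650}{\left(-8173 + 15224 \left(- \frac{1}{7858}\right)\right) + 5873} + 24528 \cdot \frac{1}{37770} = \frac{22650}{\left(-8173 - \frac{7612}{3929}\right) + 5873} + \frac{4088}{6295} = \frac{22650}{- \frac{32119329}{3929} + 5873} + \frac{4088}{6295} = \frac{22650}{- \frac{9044312}{3929}} + \frac{4088}{6295} = 22650 \left(- \frac{3929}{9044312}\right) + \frac{4088}{6295} = - \frac{44495925}{4522156} + \frac{4088}{6295} = - \frac{261615274147}{28466972020}$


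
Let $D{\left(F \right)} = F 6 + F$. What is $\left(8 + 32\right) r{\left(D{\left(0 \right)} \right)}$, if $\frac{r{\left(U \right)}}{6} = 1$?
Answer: $240$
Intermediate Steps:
$D{\left(F \right)} = 7 F$ ($D{\left(F \right)} = 6 F + F = 7 F$)
$r{\left(U \right)} = 6$ ($r{\left(U \right)} = 6 \cdot 1 = 6$)
$\left(8 + 32\right) r{\left(D{\left(0 \right)} \right)} = \left(8 + 32\right) 6 = 40 \cdot 6 = 240$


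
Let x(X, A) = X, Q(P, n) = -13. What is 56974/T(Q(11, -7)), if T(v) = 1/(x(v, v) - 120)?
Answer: -7577542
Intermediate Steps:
T(v) = 1/(-120 + v) (T(v) = 1/(v - 120) = 1/(-120 + v))
56974/T(Q(11, -7)) = 56974/(1/(-120 - 13)) = 56974/(1/(-133)) = 56974/(-1/133) = 56974*(-133) = -7577542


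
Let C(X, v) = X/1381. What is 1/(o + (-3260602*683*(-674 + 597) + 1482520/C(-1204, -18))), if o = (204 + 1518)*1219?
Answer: 301/51615094248870 ≈ 5.8316e-12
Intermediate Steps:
C(X, v) = X/1381 (C(X, v) = X*(1/1381) = X/1381)
o = 2099118 (o = 1722*1219 = 2099118)
1/(o + (-3260602*683*(-674 + 597) + 1482520/C(-1204, -18))) = 1/(2099118 + (-3260602*683*(-674 + 597) + 1482520/(((1/1381)*(-1204))))) = 1/(2099118 + (-3260602*683*(-77) + 1482520/(-1204/1381))) = 1/(2099118 + (-3260602/(1/(-52591)) + 1482520*(-1381/1204))) = 1/(2099118 + (-3260602/(-1/52591) - 511840030/301)) = 1/(2099118 + (-3260602*(-52591) - 511840030/301)) = 1/(2099118 + (171478319782 - 511840030/301)) = 1/(2099118 + 51614462414352/301) = 1/(51615094248870/301) = 301/51615094248870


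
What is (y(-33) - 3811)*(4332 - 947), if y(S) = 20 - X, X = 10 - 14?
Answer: -12818995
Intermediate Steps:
X = -4
y(S) = 24 (y(S) = 20 - 1*(-4) = 20 + 4 = 24)
(y(-33) - 3811)*(4332 - 947) = (24 - 3811)*(4332 - 947) = -3787*3385 = -12818995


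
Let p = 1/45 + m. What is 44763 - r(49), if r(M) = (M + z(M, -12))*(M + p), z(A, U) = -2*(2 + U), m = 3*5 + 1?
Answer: 604147/15 ≈ 40276.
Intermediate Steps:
m = 16 (m = 15 + 1 = 16)
z(A, U) = -4 - 2*U
p = 721/45 (p = 1/45 + 16 = 721/45 ≈ 16.022)
r(M) = (20 + M)*(721/45 + M) (r(M) = (M + (-4 - 2*(-12)))*(M + 721/45) = (M + (-4 + 24))*(721/45 + M) = (M + 20)*(721/45 + M) = (20 + M)*(721/45 + M))
44763 - r(49) = 44763 - (2884/9 + 49² + (1621/45)*49) = 44763 - (2884/9 + 2401 + 79429/45) = 44763 - 1*67298/15 = 44763 - 67298/15 = 604147/15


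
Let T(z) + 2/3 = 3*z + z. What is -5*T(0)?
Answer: 10/3 ≈ 3.3333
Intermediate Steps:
T(z) = -⅔ + 4*z (T(z) = -⅔ + (3*z + z) = -⅔ + 4*z)
-5*T(0) = -5*(-⅔ + 4*0) = -5*(-⅔ + 0) = -5*(-⅔) = 10/3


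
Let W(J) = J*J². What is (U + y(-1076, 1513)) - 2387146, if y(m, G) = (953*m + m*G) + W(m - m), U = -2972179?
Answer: -8012741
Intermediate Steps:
W(J) = J³
y(m, G) = 953*m + G*m (y(m, G) = (953*m + m*G) + (m - m)³ = (953*m + G*m) + 0³ = (953*m + G*m) + 0 = 953*m + G*m)
(U + y(-1076, 1513)) - 2387146 = (-2972179 - 1076*(953 + 1513)) - 2387146 = (-2972179 - 1076*2466) - 2387146 = (-2972179 - 2653416) - 2387146 = -5625595 - 2387146 = -8012741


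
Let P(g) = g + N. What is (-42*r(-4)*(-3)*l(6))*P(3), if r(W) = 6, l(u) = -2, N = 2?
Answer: -7560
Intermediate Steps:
P(g) = 2 + g (P(g) = g + 2 = 2 + g)
(-42*r(-4)*(-3)*l(6))*P(3) = (-42*6*(-3)*(-2))*(2 + 3) = -(-756)*(-2)*5 = -42*36*5 = -1512*5 = -7560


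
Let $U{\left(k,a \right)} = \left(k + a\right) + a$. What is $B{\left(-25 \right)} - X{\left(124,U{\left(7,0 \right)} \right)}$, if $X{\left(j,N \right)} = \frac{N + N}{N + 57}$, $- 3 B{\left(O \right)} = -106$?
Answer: $\frac{3371}{96} \approx 35.115$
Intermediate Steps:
$B{\left(O \right)} = \frac{106}{3}$ ($B{\left(O \right)} = \left(- \frac{1}{3}\right) \left(-106\right) = \frac{106}{3}$)
$U{\left(k,a \right)} = k + 2 a$ ($U{\left(k,a \right)} = \left(a + k\right) + a = k + 2 a$)
$X{\left(j,N \right)} = \frac{2 N}{57 + N}$
$B{\left(-25 \right)} - X{\left(124,U{\left(7,0 \right)} \right)} = \frac{106}{3} - \frac{2 \left(7 + 2 \cdot 0\right)}{57 + \left(7 + 2 \cdot 0\right)} = \frac{106}{3} - \frac{2 \left(7 + 0\right)}{57 + \left(7 + 0\right)} = \frac{106}{3} - 2 \cdot 7 \frac{1}{57 + 7} = \frac{106}{3} - 2 \cdot 7 \cdot \frac{1}{64} = \frac{106}{3} - \frac{7}{32} = \frac{3371}{96}$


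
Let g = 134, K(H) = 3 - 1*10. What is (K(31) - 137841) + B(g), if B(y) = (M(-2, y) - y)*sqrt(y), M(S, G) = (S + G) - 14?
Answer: -137848 - 16*sqrt(134) ≈ -1.3803e+5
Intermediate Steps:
M(S, G) = -14 + G + S (M(S, G) = (G + S) - 14 = -14 + G + S)
K(H) = -7 (K(H) = 3 - 10 = -7)
B(y) = -16*sqrt(y) (B(y) = ((-14 + y - 2) - y)*sqrt(y) = ((-16 + y) - y)*sqrt(y) = -16*sqrt(y))
(K(31) - 137841) + B(g) = (-7 - 137841) - 16*sqrt(134) = -137848 - 16*sqrt(134)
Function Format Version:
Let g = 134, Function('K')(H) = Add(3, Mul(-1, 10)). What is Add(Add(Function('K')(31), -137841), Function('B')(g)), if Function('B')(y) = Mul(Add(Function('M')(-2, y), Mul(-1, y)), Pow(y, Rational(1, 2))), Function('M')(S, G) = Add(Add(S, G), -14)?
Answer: Add(-137848, Mul(-16, Pow(134, Rational(1, 2)))) ≈ -1.3803e+5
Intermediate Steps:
Function('M')(S, G) = Add(-14, G, S) (Function('M')(S, G) = Add(Add(G, S), -14) = Add(-14, G, S))
Function('K')(H) = -7 (Function('K')(H) = Add(3, -10) = -7)
Function('B')(y) = Mul(-16, Pow(y, Rational(1, 2))) (Function('B')(y) = Mul(Add(Add(-14, y, -2), Mul(-1, y)), Pow(y, Rational(1, 2))) = Mul(Add(Add(-16, y), Mul(-1, y)), Pow(y, Rational(1, 2))) = Mul(-16, Pow(y, Rational(1, 2))))
Add(Add(Function('K')(31), -137841), Function('B')(g)) = Add(Add(-7, -137841), Mul(-16, Pow(134, Rational(1, 2)))) = Add(-137848, Mul(-16, Pow(134, Rational(1, 2))))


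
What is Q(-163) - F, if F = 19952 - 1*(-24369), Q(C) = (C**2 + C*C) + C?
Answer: 8654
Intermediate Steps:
Q(C) = C + 2*C**2 (Q(C) = (C**2 + C**2) + C = 2*C**2 + C = C + 2*C**2)
F = 44321 (F = 19952 + 24369 = 44321)
Q(-163) - F = -163*(1 + 2*(-163)) - 1*44321 = -163*(1 - 326) - 44321 = -163*(-325) - 44321 = 52975 - 44321 = 8654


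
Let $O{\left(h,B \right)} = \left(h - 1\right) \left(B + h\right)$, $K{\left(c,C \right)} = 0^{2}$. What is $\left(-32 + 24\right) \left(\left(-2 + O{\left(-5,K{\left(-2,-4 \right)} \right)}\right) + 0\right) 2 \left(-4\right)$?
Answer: $1792$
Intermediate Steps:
$K{\left(c,C \right)} = 0$
$O{\left(h,B \right)} = \left(-1 + h\right) \left(B + h\right)$
$\left(-32 + 24\right) \left(\left(-2 + O{\left(-5,K{\left(-2,-4 \right)} \right)}\right) + 0\right) 2 \left(-4\right) = \left(-32 + 24\right) \left(\left(-2 + \left(\left(-5\right)^{2} - 0 - -5 + 0 \left(-5\right)\right)\right) + 0\right) 2 \left(-4\right) = - 8 \left(\left(-2 + \left(25 + 0 + 5 + 0\right)\right) + 0\right) 2 \left(-4\right) = - 8 \left(\left(-2 + 30\right) + 0\right) 2 \left(-4\right) = - 8 \left(28 + 0\right) 2 \left(-4\right) = - 8 \cdot 28 \cdot 2 \left(-4\right) = - 8 \cdot 56 \left(-4\right) = \left(-8\right) \left(-224\right) = 1792$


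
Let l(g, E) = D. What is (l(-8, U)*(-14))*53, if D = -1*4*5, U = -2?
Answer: 14840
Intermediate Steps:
D = -20 (D = -4*5 = -20)
l(g, E) = -20
(l(-8, U)*(-14))*53 = -20*(-14)*53 = 280*53 = 14840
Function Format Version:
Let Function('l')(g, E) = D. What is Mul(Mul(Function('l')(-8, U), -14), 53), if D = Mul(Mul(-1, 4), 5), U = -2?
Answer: 14840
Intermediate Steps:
D = -20 (D = Mul(-4, 5) = -20)
Function('l')(g, E) = -20
Mul(Mul(Function('l')(-8, U), -14), 53) = Mul(Mul(-20, -14), 53) = Mul(280, 53) = 14840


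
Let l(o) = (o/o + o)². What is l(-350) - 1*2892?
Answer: 118909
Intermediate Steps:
l(o) = (1 + o)²
l(-350) - 1*2892 = (1 - 350)² - 1*2892 = (-349)² - 2892 = 121801 - 2892 = 118909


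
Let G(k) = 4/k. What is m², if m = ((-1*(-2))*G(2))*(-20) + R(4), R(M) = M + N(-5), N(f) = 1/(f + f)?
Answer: 579121/100 ≈ 5791.2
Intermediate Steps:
N(f) = 1/(2*f)
R(M) = -⅒ + M (R(M) = M + (½)/(-5) = M + (½)*(-⅕) = M - ⅒ = -⅒ + M)
m = -761/10 (m = ((-1*(-2))*(4/2))*(-20) + (-⅒ + 4) = (2*(4*(½)))*(-20) + 39/10 = (2*2)*(-20) + 39/10 = 4*(-20) + 39/10 = -80 + 39/10 = -761/10 ≈ -76.100)
m² = (-761/10)² = 579121/100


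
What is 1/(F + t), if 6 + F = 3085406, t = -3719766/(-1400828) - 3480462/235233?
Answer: 18306720718/56483333852377919 ≈ 3.2411e-7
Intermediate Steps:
t = -222250939281/18306720718 (t = -3719766*(-1/1400828) - 3480462*1/235233 = 1859883/700414 - 386718/26137 = -222250939281/18306720718 ≈ -12.140)
F = 3085400 (F = -6 + 3085406 = 3085400)
1/(F + t) = 1/(3085400 - 222250939281/18306720718) = 1/(56483333852377919/18306720718) = 18306720718/56483333852377919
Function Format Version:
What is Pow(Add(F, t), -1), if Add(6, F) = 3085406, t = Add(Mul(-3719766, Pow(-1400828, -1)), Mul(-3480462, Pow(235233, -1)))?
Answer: Rational(18306720718, 56483333852377919) ≈ 3.2411e-7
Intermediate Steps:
t = Rational(-222250939281, 18306720718) (t = Add(Mul(-3719766, Rational(-1, 1400828)), Mul(-3480462, Rational(1, 235233))) = Add(Rational(1859883, 700414), Rational(-386718, 26137)) = Rational(-222250939281, 18306720718) ≈ -12.140)
F = 3085400 (F = Add(-6, 3085406) = 3085400)
Pow(Add(F, t), -1) = Pow(Add(3085400, Rational(-222250939281, 18306720718)), -1) = Pow(Rational(56483333852377919, 18306720718), -1) = Rational(18306720718, 56483333852377919)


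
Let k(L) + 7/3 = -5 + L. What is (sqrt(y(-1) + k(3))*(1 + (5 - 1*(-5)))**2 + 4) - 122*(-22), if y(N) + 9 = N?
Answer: 2688 + 121*I*sqrt(129)/3 ≈ 2688.0 + 458.1*I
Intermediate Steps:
y(N) = -9 + N
k(L) = -22/3 + L (k(L) = -7/3 + (-5 + L) = -22/3 + L)
(sqrt(y(-1) + k(3))*(1 + (5 - 1*(-5)))**2 + 4) - 122*(-22) = (sqrt((-9 - 1) + (-22/3 + 3))*(1 + (5 - 1*(-5)))**2 + 4) - 122*(-22) = (sqrt(-10 - 13/3)*(1 + (5 + 5))**2 + 4) + 2684 = (sqrt(-43/3)*(1 + 10)**2 + 4) + 2684 = ((I*sqrt(129)/3)*11**2 + 4) + 2684 = ((I*sqrt(129)/3)*121 + 4) + 2684 = (121*I*sqrt(129)/3 + 4) + 2684 = (4 + 121*I*sqrt(129)/3) + 2684 = 2688 + 121*I*sqrt(129)/3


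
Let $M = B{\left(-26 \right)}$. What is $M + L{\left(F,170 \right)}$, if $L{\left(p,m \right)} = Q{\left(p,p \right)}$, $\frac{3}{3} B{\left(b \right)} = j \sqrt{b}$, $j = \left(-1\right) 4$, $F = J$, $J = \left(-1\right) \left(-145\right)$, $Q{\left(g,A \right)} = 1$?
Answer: $1 - 4 i \sqrt{26} \approx 1.0 - 20.396 i$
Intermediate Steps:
$J = 145$
$F = 145$
$j = -4$
$B{\left(b \right)} = - 4 \sqrt{b}$
$L{\left(p,m \right)} = 1$
$M = - 4 i \sqrt{26}$ ($M = - 4 \sqrt{-26} = - 4 i \sqrt{26} \approx - 20.396 i$)
$M + L{\left(F,170 \right)} = - 4 i \sqrt{26} + 1 = 1 - 4 i \sqrt{26}$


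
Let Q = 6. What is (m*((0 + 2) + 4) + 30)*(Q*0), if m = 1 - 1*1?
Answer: 0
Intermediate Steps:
m = 0 (m = 1 - 1 = 0)
(m*((0 + 2) + 4) + 30)*(Q*0) = (0*((0 + 2) + 4) + 30)*(6*0) = (0*(2 + 4) + 30)*0 = (0*6 + 30)*0 = (0 + 30)*0 = 30*0 = 0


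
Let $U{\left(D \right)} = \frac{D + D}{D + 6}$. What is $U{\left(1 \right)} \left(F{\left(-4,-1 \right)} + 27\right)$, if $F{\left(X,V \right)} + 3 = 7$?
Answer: $\frac{62}{7} \approx 8.8571$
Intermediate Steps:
$U{\left(D \right)} = \frac{2 D}{6 + D}$
$F{\left(X,V \right)} = 4$ ($F{\left(X,V \right)} = -3 + 7 = 4$)
$U{\left(1 \right)} \left(F{\left(-4,-1 \right)} + 27\right) = 2 \cdot 1 \frac{1}{6 + 1} \left(4 + 27\right) = 2 \cdot 1 \cdot \frac{1}{7} \cdot 31 = \frac{2}{7} \cdot 31 = \frac{62}{7}$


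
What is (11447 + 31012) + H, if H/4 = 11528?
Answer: 88571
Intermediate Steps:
H = 46112 (H = 4*11528 = 46112)
(11447 + 31012) + H = (11447 + 31012) + 46112 = 42459 + 46112 = 88571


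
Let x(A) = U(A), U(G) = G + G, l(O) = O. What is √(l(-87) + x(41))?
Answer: I*√5 ≈ 2.2361*I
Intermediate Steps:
U(G) = 2*G
x(A) = 2*A
√(l(-87) + x(41)) = √(-87 + 2*41) = √(-87 + 82) = √(-5) = I*√5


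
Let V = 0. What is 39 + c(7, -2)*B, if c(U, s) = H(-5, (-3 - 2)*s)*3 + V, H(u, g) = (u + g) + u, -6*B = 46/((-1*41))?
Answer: 39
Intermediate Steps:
B = 23/123 (B = -23/(3*((-1*41))) = -23/(3*(-41)) = -23*(-1)/(3*41) = -⅙*(-46/41) = 23/123 ≈ 0.18699)
H(u, g) = g + 2*u (H(u, g) = (g + u) + u = g + 2*u)
c(U, s) = -30 - 15*s (c(U, s) = ((-3 - 2)*s + 2*(-5))*3 + 0 = (-5*s - 10)*3 + 0 = (-10 - 5*s)*3 + 0 = (-30 - 15*s) + 0 = -30 - 15*s)
39 + c(7, -2)*B = 39 + (-30 - 15*(-2))*(23/123) = 39 + (-30 + 30)*(23/123) = 39 + 0*(23/123) = 39 + 0 = 39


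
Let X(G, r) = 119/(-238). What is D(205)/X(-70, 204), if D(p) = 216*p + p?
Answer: -88970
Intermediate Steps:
D(p) = 217*p
X(G, r) = -½ (X(G, r) = 119*(-1/238) = -½)
D(205)/X(-70, 204) = (217*205)/(-½) = 44485*(-2) = -88970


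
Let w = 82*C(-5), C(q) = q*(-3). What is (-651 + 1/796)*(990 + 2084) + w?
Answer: -795976175/398 ≈ -1.9999e+6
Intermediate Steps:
C(q) = -3*q
w = 1230 (w = 82*(-3*(-5)) = 82*15 = 1230)
(-651 + 1/796)*(990 + 2084) + w = (-651 + 1/796)*(990 + 2084) + 1230 = (-651 + 1/796)*3074 + 1230 = -518195/796*3074 + 1230 = -796465715/398 + 1230 = -795976175/398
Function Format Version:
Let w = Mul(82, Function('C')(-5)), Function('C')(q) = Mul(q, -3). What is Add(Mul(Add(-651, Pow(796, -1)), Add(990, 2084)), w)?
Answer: Rational(-795976175, 398) ≈ -1.9999e+6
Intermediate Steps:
Function('C')(q) = Mul(-3, q)
w = 1230 (w = Mul(82, Mul(-3, -5)) = Mul(82, 15) = 1230)
Add(Mul(Add(-651, Pow(796, -1)), Add(990, 2084)), w) = Add(Mul(Add(-651, Pow(796, -1)), Add(990, 2084)), 1230) = Add(Mul(Add(-651, Rational(1, 796)), 3074), 1230) = Add(Mul(Rational(-518195, 796), 3074), 1230) = Add(Rational(-796465715, 398), 1230) = Rational(-795976175, 398)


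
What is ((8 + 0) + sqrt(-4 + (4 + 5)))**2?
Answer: (8 + sqrt(5))**2 ≈ 104.78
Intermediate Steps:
((8 + 0) + sqrt(-4 + (4 + 5)))**2 = (8 + sqrt(-4 + 9))**2 = (8 + sqrt(5))**2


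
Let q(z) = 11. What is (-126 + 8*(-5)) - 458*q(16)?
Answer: -5204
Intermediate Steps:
(-126 + 8*(-5)) - 458*q(16) = (-126 + 8*(-5)) - 458*11 = (-126 - 40) - 5038 = -166 - 5038 = -5204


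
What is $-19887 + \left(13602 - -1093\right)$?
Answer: $-5192$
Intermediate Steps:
$-19887 + \left(13602 - -1093\right) = -19887 + \left(13602 + 1093\right) = -19887 + 14695 = -5192$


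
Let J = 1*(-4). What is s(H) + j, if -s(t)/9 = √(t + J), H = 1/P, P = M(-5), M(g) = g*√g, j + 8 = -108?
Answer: -116 - 9*√(-100 + I*√5)/5 ≈ -116.2 - 18.001*I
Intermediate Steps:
j = -116 (j = -8 - 108 = -116)
M(g) = g^(3/2)
P = -5*I*√5 (P = (-5)^(3/2) = -5*I*√5 ≈ -11.18*I)
J = -4
H = I*√5/25 (H = 1/(-5*I*√5) = I*√5/25 ≈ 0.089443*I)
s(t) = -9*√(-4 + t) (s(t) = -9*√(t - 4) = -9*√(-4 + t))
s(H) + j = -9*√(-4 + I*√5/25) - 116 = -116 - 9*√(-4 + I*√5/25)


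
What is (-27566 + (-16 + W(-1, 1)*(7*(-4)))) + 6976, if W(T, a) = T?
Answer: -20578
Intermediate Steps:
(-27566 + (-16 + W(-1, 1)*(7*(-4)))) + 6976 = (-27566 + (-16 - 7*(-4))) + 6976 = (-27566 + (-16 - 1*(-28))) + 6976 = (-27566 + (-16 + 28)) + 6976 = (-27566 + 12) + 6976 = -27554 + 6976 = -20578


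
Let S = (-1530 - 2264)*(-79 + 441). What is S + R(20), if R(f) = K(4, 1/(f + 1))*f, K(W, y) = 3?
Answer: -1373368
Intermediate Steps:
S = -1373428 (S = -3794*362 = -1373428)
R(f) = 3*f
S + R(20) = -1373428 + 3*20 = -1373428 + 60 = -1373368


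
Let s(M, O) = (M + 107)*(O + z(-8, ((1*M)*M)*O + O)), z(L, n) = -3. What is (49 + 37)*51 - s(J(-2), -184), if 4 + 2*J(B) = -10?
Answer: 23086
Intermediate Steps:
J(B) = -7 (J(B) = -2 + (½)*(-10) = -2 - 5 = -7)
s(M, O) = (-3 + O)*(107 + M) (s(M, O) = (M + 107)*(O - 3) = (107 + M)*(-3 + O) = (-3 + O)*(107 + M))
(49 + 37)*51 - s(J(-2), -184) = (49 + 37)*51 - (-321 - 3*(-7) + 107*(-184) - 7*(-184)) = 86*51 - (-321 + 21 - 19688 + 1288) = 4386 - 1*(-18700) = 4386 + 18700 = 23086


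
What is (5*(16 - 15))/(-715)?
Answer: -1/143 ≈ -0.0069930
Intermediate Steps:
(5*(16 - 15))/(-715) = (5*1)*(-1/715) = 5*(-1/715) = -1/143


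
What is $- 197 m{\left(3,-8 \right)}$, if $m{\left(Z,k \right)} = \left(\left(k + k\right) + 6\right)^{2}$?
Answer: $-19700$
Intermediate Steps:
$m{\left(Z,k \right)} = \left(6 + 2 k\right)^{2}$ ($m{\left(Z,k \right)} = \left(2 k + 6\right)^{2} = \left(6 + 2 k\right)^{2}$)
$- 197 m{\left(3,-8 \right)} = - 197 \cdot 4 \left(3 - 8\right)^{2} = - 197 \cdot 4 \left(-5\right)^{2} = - 197 \cdot 4 \cdot 25 = \left(-197\right) 100 = -19700$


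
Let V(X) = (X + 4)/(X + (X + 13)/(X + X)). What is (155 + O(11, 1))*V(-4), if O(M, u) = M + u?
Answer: 0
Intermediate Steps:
V(X) = (4 + X)/(X + (13 + X)/(2*X)) (V(X) = (4 + X)/(X + (13 + X)/((2*X))) = (4 + X)/(X + (13 + X)*(1/(2*X))) = (4 + X)/(X + (13 + X)/(2*X)))
(155 + O(11, 1))*V(-4) = (155 + (11 + 1))*(2*(-4)*(4 - 4)/(13 - 4 + 2*(-4)²)) = (155 + 12)*(2*(-4)*0/(13 - 4 + 2*16)) = 167*(2*(-4)*0/(13 - 4 + 32)) = 167*(2*(-4)*0/41) = 167*(2*(-4)*(1/41)*0) = 167*0 = 0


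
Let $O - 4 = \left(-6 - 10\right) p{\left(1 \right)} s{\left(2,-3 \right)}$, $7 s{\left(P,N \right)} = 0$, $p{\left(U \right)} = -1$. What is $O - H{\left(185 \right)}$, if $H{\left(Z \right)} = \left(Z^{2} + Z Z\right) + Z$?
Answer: $-68631$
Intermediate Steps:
$s{\left(P,N \right)} = 0$ ($s{\left(P,N \right)} = \frac{1}{7} \cdot 0 = 0$)
$H{\left(Z \right)} = Z + 2 Z^{2}$ ($H{\left(Z \right)} = \left(Z^{2} + Z^{2}\right) + Z = 2 Z^{2} + Z = Z + 2 Z^{2}$)
$O = 4$ ($O = 4 + \left(-6 - 10\right) \left(-1\right) 0 = 4 + \left(-16\right) \left(-1\right) 0 = 4 + 16 \cdot 0 = 4 + 0 = 4$)
$O - H{\left(185 \right)} = 4 - 185 \left(1 + 2 \cdot 185\right) = 4 - 185 \left(1 + 370\right) = 4 - 185 \cdot 371 = 4 - 68635 = -68631$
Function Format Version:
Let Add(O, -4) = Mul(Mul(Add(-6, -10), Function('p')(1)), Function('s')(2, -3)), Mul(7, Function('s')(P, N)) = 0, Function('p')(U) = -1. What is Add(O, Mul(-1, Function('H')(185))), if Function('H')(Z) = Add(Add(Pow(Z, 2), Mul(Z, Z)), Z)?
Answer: -68631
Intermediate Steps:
Function('s')(P, N) = 0 (Function('s')(P, N) = Mul(Rational(1, 7), 0) = 0)
Function('H')(Z) = Add(Z, Mul(2, Pow(Z, 2))) (Function('H')(Z) = Add(Add(Pow(Z, 2), Pow(Z, 2)), Z) = Add(Mul(2, Pow(Z, 2)), Z) = Add(Z, Mul(2, Pow(Z, 2))))
O = 4 (O = Add(4, Mul(Mul(Add(-6, -10), -1), 0)) = Add(4, Mul(Mul(-16, -1), 0)) = Add(4, Mul(16, 0)) = Add(4, 0) = 4)
Add(O, Mul(-1, Function('H')(185))) = Add(4, Mul(-1, Mul(185, Add(1, Mul(2, 185))))) = Add(4, Mul(-1, Mul(185, Add(1, 370)))) = Add(4, Mul(-1, Mul(185, 371))) = Add(4, Mul(-1, 68635)) = Add(4, -68635) = -68631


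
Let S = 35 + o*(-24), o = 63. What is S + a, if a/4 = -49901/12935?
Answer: -19304599/12935 ≈ -1492.4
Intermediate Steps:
a = -199604/12935 (a = 4*(-49901/12935) = -199604/12935 ≈ -15.431)
S = -1477 (S = 35 + 63*(-24) = 35 - 1512 = -1477)
S + a = -1477 - 199604/12935 = -19304599/12935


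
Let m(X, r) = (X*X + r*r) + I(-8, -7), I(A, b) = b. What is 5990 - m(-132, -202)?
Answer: -52231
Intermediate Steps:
m(X, r) = -7 + X² + r² (m(X, r) = (X*X + r*r) - 7 = (X² + r²) - 7 = -7 + X² + r²)
5990 - m(-132, -202) = 5990 - (-7 + (-132)² + (-202)²) = 5990 - (-7 + 17424 + 40804) = 5990 - 1*58221 = 5990 - 58221 = -52231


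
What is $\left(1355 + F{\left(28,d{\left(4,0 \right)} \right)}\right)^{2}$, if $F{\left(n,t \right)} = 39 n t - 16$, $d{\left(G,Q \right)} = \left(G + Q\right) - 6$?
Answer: $714025$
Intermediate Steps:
$d{\left(G,Q \right)} = -6 + G + Q$
$F{\left(n,t \right)} = -16 + 39 n t$ ($F{\left(n,t \right)} = 39 n t - 16 = -16 + 39 n t$)
$\left(1355 + F{\left(28,d{\left(4,0 \right)} \right)}\right)^{2} = \left(1355 + \left(-16 + 39 \cdot 28 \left(-6 + 4 + 0\right)\right)\right)^{2} = \left(1355 + \left(-16 + 39 \cdot 28 \left(-2\right)\right)\right)^{2} = \left(1355 - 2200\right)^{2} = \left(-845\right)^{2} = 714025$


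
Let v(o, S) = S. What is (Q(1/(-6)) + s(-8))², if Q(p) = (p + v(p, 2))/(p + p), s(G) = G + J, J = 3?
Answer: 441/4 ≈ 110.25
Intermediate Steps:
s(G) = 3 + G (s(G) = G + 3 = 3 + G)
Q(p) = (2 + p)/(2*p) (Q(p) = (p + 2)/(p + p) = (2 + p)/((2*p)) = (2 + p)*(1/(2*p)) = (2 + p)/(2*p))
(Q(1/(-6)) + s(-8))² = ((2 + 1/(-6))/(2*((1/(-6)))) + (3 - 8))² = ((2 + 1*(-⅙))/(2*((1*(-⅙)))) - 5)² = ((2 - ⅙)/(2*(-⅙)) - 5)² = ((½)*(-6)*(11/6) - 5)² = (-11/2 - 5)² = (-21/2)² = 441/4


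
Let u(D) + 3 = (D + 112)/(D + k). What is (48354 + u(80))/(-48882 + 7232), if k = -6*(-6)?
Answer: -1402227/1207850 ≈ -1.1609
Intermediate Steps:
k = 36
u(D) = -3 + (112 + D)/(36 + D) (u(D) = -3 + (D + 112)/(D + 36) = -3 + (112 + D)/(36 + D))
(48354 + u(80))/(-48882 + 7232) = (48354 + 2*(2 - 1*80)/(36 + 80))/(-48882 + 7232) = (48354 + 2*(2 - 80)/116)/(-41650) = (48354 + 2*(1/116)*(-78))*(-1/41650) = (48354 - 39/29)*(-1/41650) = (1402227/29)*(-1/41650) = -1402227/1207850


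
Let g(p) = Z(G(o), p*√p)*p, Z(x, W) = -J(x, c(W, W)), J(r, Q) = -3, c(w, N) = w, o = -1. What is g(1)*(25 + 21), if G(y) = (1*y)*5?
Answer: 138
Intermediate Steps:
G(y) = 5*y (G(y) = y*5 = 5*y)
Z(x, W) = 3 (Z(x, W) = -1*(-3) = 3)
g(p) = 3*p
g(1)*(25 + 21) = (3*1)*(25 + 21) = 3*46 = 138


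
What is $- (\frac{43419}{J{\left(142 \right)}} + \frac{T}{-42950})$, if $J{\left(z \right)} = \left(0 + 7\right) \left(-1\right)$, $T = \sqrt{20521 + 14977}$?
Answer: $\frac{43419}{7} + \frac{\sqrt{35498}}{42950} \approx 6202.7$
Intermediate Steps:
$T = \sqrt{35498} \approx 188.41$
$J{\left(z \right)} = -7$ ($J{\left(z \right)} = 7 \left(-1\right) = -7$)
$- (\frac{43419}{J{\left(142 \right)}} + \frac{T}{-42950}) = - (\frac{43419}{-7} + \frac{\sqrt{35498}}{-42950}) = - (43419 \left(- \frac{1}{7}\right) + \sqrt{35498} \left(- \frac{1}{42950}\right)) = - (- \frac{43419}{7} - \frac{\sqrt{35498}}{42950}) = \frac{43419}{7} + \frac{\sqrt{35498}}{42950}$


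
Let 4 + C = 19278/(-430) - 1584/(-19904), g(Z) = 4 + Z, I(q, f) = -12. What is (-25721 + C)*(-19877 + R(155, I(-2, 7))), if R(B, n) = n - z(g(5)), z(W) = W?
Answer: 68572270025319/133730 ≈ 5.1277e+8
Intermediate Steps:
C = -13039471/267460 (C = -4 + (19278/(-430) - 1584/(-19904)) = -4 + (19278*(-1/430) - 1584*(-1/19904)) = -4 + (-9639/215 + 99/1244) = -4 - 11969631/267460 = -13039471/267460 ≈ -48.753)
R(B, n) = -9 + n (R(B, n) = n - (4 + 5) = n - 1*9 = n - 9 = -9 + n)
(-25721 + C)*(-19877 + R(155, I(-2, 7))) = (-25721 - 13039471/267460)*(-19877 + (-9 - 12)) = -6892378131*(-19877 - 21)/267460 = -6892378131/267460*(-19898) = 68572270025319/133730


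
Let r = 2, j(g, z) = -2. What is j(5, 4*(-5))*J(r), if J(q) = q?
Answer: -4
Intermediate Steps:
j(5, 4*(-5))*J(r) = -2*2 = -4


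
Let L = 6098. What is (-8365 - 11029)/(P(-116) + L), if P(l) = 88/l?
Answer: -281213/88410 ≈ -3.1808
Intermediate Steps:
(-8365 - 11029)/(P(-116) + L) = (-8365 - 11029)/(88/(-116) + 6098) = -19394/(88*(-1/116) + 6098) = -19394/(-22/29 + 6098) = -19394/176820/29 = -19394*29/176820 = -281213/88410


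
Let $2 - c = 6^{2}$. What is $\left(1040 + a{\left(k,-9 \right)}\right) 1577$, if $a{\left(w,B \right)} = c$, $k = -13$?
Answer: $1586462$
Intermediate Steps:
$c = -34$ ($c = 2 - 6^{2} = 2 - 36 = -34$)
$a{\left(w,B \right)} = -34$
$\left(1040 + a{\left(k,-9 \right)}\right) 1577 = \left(1040 - 34\right) 1577 = 1006 \cdot 1577 = 1586462$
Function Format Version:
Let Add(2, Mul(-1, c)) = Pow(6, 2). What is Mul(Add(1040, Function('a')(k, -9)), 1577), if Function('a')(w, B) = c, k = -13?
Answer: 1586462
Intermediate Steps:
c = -34 (c = Add(2, Mul(-1, Pow(6, 2))) = Add(2, Mul(-1, 36)) = Add(2, -36) = -34)
Function('a')(w, B) = -34
Mul(Add(1040, Function('a')(k, -9)), 1577) = Mul(Add(1040, -34), 1577) = Mul(1006, 1577) = 1586462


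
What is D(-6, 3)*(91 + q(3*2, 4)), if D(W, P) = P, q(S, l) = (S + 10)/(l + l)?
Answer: 279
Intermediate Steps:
q(S, l) = (10 + S)/(2*l) (q(S, l) = (10 + S)/((2*l)) = (10 + S)*(1/(2*l)) = (10 + S)/(2*l))
D(-6, 3)*(91 + q(3*2, 4)) = 3*(91 + (½)*(10 + 3*2)/4) = 3*(91 + (½)*(¼)*(10 + 6)) = 3*(91 + (½)*(¼)*16) = 3*(91 + 2) = 3*93 = 279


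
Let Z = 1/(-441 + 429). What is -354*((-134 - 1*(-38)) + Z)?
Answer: 68027/2 ≈ 34014.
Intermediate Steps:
Z = -1/12 (Z = 1/(-12) = -1/12 ≈ -0.083333)
-354*((-134 - 1*(-38)) + Z) = -354*((-134 - 1*(-38)) - 1/12) = -354*((-134 + 38) - 1/12) = -354*(-96 - 1/12) = -354*(-1153/12) = 68027/2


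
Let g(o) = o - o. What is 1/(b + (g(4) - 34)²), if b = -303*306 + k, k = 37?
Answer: -1/91525 ≈ -1.0926e-5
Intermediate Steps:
g(o) = 0
b = -92681 (b = -303*306 + 37 = -92718 + 37 = -92681)
1/(b + (g(4) - 34)²) = 1/(-92681 + (0 - 34)²) = 1/(-92681 + (-34)²) = 1/(-92681 + 1156) = 1/(-91525) = -1/91525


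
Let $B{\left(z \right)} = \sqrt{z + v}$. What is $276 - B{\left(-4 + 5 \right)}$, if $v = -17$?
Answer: $276 - 4 i \approx 276.0 - 4.0 i$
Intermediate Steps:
$B{\left(z \right)} = \sqrt{-17 + z}$ ($B{\left(z \right)} = \sqrt{z - 17} = \sqrt{-17 + z}$)
$276 - B{\left(-4 + 5 \right)} = 276 - \sqrt{-17 + \left(-4 + 5\right)} = 276 - \sqrt{-17 + 1} = 276 - \sqrt{-16} = 276 - 4 i$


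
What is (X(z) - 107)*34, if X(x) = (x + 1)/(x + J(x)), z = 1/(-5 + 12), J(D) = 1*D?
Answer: -3502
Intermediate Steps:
J(D) = D
z = ⅐ (z = 1/7 = ⅐ ≈ 0.14286)
X(x) = (1 + x)/(2*x) (X(x) = (x + 1)/(x + x) = (1 + x)/((2*x)) = (1 + x)*(1/(2*x)) = (1 + x)/(2*x))
(X(z) - 107)*34 = ((1 + ⅐)/(2*(⅐)) - 107)*34 = ((½)*7*(8/7) - 107)*34 = (4 - 107)*34 = -103*34 = -3502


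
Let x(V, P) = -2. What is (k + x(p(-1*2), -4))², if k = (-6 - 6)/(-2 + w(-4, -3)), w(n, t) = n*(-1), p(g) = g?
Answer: 64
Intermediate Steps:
w(n, t) = -n
k = -6 (k = (-6 - 6)/(-2 - 1*(-4)) = -12/(-2 + 4) = -12/2 = -12*½ = -6)
(k + x(p(-1*2), -4))² = (-6 - 2)² = (-8)² = 64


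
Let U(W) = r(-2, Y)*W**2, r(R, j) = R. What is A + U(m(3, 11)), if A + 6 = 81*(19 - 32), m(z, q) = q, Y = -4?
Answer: -1301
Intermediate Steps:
U(W) = -2*W**2
A = -1059 (A = -6 + 81*(19 - 32) = -6 + 81*(-13) = -6 - 1053 = -1059)
A + U(m(3, 11)) = -1059 - 2*11**2 = -1059 - 2*121 = -1059 - 242 = -1301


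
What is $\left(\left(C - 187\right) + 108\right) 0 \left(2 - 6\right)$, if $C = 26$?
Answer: $0$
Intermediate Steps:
$\left(\left(C - 187\right) + 108\right) 0 \left(2 - 6\right) = \left(\left(26 - 187\right) + 108\right) 0 \left(2 - 6\right) = \left(-161 + 108\right) 0 \left(-4\right) = \left(-53\right) 0 = 0$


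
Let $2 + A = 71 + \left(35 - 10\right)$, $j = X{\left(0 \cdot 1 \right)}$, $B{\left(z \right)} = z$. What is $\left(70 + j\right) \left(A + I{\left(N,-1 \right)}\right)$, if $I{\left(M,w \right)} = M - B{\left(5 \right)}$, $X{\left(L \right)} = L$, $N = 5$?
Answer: $6580$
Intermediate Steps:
$j = 0$ ($j = 0 \cdot 1 = 0$)
$I{\left(M,w \right)} = -5 + M$ ($I{\left(M,w \right)} = M - 5 = -5 + M$)
$A = 94$ ($A = -2 + \left(71 + \left(35 - 10\right)\right) = -2 + \left(71 + 25\right) = -2 + 96 = 94$)
$\left(70 + j\right) \left(A + I{\left(N,-1 \right)}\right) = \left(70 + 0\right) \left(94 + \left(-5 + 5\right)\right) = 70 \left(94 + 0\right) = 70 \cdot 94 = 6580$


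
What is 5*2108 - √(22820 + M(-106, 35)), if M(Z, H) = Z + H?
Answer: 10540 - √22749 ≈ 10389.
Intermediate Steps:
M(Z, H) = H + Z
5*2108 - √(22820 + M(-106, 35)) = 5*2108 - √(22820 + (35 - 106)) = 10540 - √(22820 - 71) = 10540 - √22749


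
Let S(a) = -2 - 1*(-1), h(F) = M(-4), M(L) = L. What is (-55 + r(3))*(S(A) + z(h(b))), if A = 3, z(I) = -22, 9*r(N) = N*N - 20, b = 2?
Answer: 11638/9 ≈ 1293.1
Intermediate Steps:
h(F) = -4
r(N) = -20/9 + N²/9 (r(N) = (N*N - 20)/9 = (N² - 20)/9 = (-20 + N²)/9 = -20/9 + N²/9)
S(a) = -1 (S(a) = -2 + 1 = -1)
(-55 + r(3))*(S(A) + z(h(b))) = (-55 + (-20/9 + (⅑)*3²))*(-1 - 22) = (-55 + (-20/9 + (⅑)*9))*(-23) = (-55 + (-20/9 + 1))*(-23) = (-55 - 11/9)*(-23) = -506/9*(-23) = 11638/9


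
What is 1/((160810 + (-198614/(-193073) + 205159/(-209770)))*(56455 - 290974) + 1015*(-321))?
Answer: -40500923210/1527425009994953094837 ≈ -2.6516e-11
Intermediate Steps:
1/((160810 + (-198614/(-193073) + 205159/(-209770)))*(56455 - 290974) + 1015*(-321)) = 1/((160810 + (-198614*(-1/193073) + 205159*(-1/209770)))*(-234519) - 325815) = 1/((160810 + (198614/193073 - 205159/209770))*(-234519) - 325815) = 1/((160810 + 2052595173/40500923210)*(-234519) - 325815) = 1/((6512955513995273/40500923210)*(-234519) - 325815) = 1/(-1527411814186657428687/40500923210 - 325815) = 1/(-1527425009994953094837/40500923210) = -40500923210/1527425009994953094837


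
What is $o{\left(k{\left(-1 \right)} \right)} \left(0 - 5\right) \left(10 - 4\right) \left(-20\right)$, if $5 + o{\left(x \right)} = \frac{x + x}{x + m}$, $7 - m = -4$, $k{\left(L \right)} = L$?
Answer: $-3120$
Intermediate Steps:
$m = 11$ ($m = 7 - -4 = 7 + 4 = 11$)
$o{\left(x \right)} = -5 + \frac{2 x}{11 + x}$ ($o{\left(x \right)} = -5 + \frac{x + x}{x + 11} = -5 + \frac{2 x}{11 + x}$)
$o{\left(k{\left(-1 \right)} \right)} \left(0 - 5\right) \left(10 - 4\right) \left(-20\right) = \frac{-55 - -3}{11 - 1} \left(0 - 5\right) \left(10 - 4\right) \left(-20\right) = \frac{-55 + 3}{10} \left(\left(-5\right) 6\right) \left(-20\right) = \frac{1}{10} \left(-52\right) \left(-30\right) \left(-20\right) = \left(- \frac{26}{5}\right) \left(-30\right) \left(-20\right) = 156 \left(-20\right) = -3120$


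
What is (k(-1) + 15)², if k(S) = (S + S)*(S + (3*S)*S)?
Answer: 121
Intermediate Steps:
k(S) = 2*S*(S + 3*S²) (k(S) = (2*S)*(S + 3*S²) = 2*S*(S + 3*S²))
(k(-1) + 15)² = ((-1)²*(2 + 6*(-1)) + 15)² = (1*(2 - 6) + 15)² = (1*(-4) + 15)² = (-4 + 15)² = 11² = 121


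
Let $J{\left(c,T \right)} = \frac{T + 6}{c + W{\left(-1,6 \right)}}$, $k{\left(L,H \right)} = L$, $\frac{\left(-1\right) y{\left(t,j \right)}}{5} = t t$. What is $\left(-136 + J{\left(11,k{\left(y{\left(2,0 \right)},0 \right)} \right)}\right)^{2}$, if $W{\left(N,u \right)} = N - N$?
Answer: $\frac{2280100}{121} \approx 18844.0$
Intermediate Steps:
$W{\left(N,u \right)} = 0$
$y{\left(t,j \right)} = - 5 t^{2}$ ($y{\left(t,j \right)} = - 5 t t = - 5 t^{2}$)
$J{\left(c,T \right)} = \frac{6 + T}{c}$ ($J{\left(c,T \right)} = \frac{T + 6}{c + 0} = \frac{6 + T}{c}$)
$\left(-136 + J{\left(11,k{\left(y{\left(2,0 \right)},0 \right)} \right)}\right)^{2} = \left(-136 + \frac{6 - 5 \cdot 2^{2}}{11}\right)^{2} = \left(-136 + \frac{6 - 20}{11}\right)^{2} = \left(-136 + \frac{1}{11} \left(-14\right)\right)^{2} = \left(-136 - \frac{14}{11}\right)^{2} = \left(- \frac{1510}{11}\right)^{2} = \frac{2280100}{121}$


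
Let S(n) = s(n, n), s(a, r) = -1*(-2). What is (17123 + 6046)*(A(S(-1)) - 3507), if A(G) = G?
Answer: -81207345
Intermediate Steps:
s(a, r) = 2
S(n) = 2
(17123 + 6046)*(A(S(-1)) - 3507) = (17123 + 6046)*(2 - 3507) = 23169*(-3505) = -81207345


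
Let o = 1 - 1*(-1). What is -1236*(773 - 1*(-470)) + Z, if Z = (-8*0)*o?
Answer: -1536348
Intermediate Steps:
o = 2 (o = 1 + 1 = 2)
Z = 0 (Z = -8*0*2 = 0*2 = 0)
-1236*(773 - 1*(-470)) + Z = -1236*(773 - 1*(-470)) + 0 = -1236*(773 + 470) + 0 = -1236*1243 + 0 = -1536348 + 0 = -1536348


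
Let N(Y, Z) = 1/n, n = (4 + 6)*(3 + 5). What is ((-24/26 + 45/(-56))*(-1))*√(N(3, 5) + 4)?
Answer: 1257*√1605/14560 ≈ 3.4587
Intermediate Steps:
n = 80 (n = 10*8 = 80)
N(Y, Z) = 1/80
((-24/26 + 45/(-56))*(-1))*√(N(3, 5) + 4) = ((-24/26 + 45/(-56))*(-1))*√(1/80 + 4) = ((-24*1/26 + 45*(-1/56))*(-1))*√(321/80) = ((-12/13 - 45/56)*(-1))*(√1605/20) = (-1257/728*(-1))*(√1605/20) = 1257*(√1605/20)/728 = 1257*√1605/14560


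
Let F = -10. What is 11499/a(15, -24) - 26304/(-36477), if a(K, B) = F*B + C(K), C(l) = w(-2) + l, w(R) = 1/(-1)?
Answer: 142043413/3088386 ≈ 45.993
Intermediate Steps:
w(R) = -1
C(l) = -1 + l
a(K, B) = -1 + K - 10*B (a(K, B) = -10*B + (-1 + K) = -1 + K - 10*B)
11499/a(15, -24) - 26304/(-36477) = 11499/(-1 + 15 - 10*(-24)) - 26304/(-36477) = 11499/(-1 + 15 + 240) - 26304*(-1/36477) = 11499/254 + 8768/12159 = 142043413/3088386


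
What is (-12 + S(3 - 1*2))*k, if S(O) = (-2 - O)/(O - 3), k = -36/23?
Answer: 378/23 ≈ 16.435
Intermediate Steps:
k = -36/23 (k = -36*1/23 = -36/23 ≈ -1.5652)
S(O) = (-2 - O)/(-3 + O)
(-12 + S(3 - 1*2))*k = (-12 + (-2 - (3 - 1*2))/(-3 + (3 - 1*2)))*(-36/23) = (-12 + (-2 - (3 - 2))/(-3 + (3 - 2)))*(-36/23) = (-12 + (-2 - 1*1)/(-3 + 1))*(-36/23) = (-12 + (-2 - 1)/(-2))*(-36/23) = (-12 - ½*(-3))*(-36/23) = (-12 + 3/2)*(-36/23) = -21/2*(-36/23) = 378/23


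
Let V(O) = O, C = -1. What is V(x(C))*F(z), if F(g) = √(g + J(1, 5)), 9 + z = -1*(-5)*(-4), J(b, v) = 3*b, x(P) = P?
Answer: -I*√26 ≈ -5.099*I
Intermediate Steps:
z = -29 (z = -9 - 1*(-5)*(-4) = -9 + 5*(-4) = -9 - 20 = -29)
F(g) = √(3 + g) (F(g) = √(g + 3*1) = √(g + 3) = √(3 + g))
V(x(C))*F(z) = -√(3 - 29) = -√(-26) = -I*√26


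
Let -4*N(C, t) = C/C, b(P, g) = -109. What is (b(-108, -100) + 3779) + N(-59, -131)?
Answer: 14679/4 ≈ 3669.8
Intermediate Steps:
N(C, t) = -1/4 (N(C, t) = -C/(4*C) = -1/4*1 = -1/4)
(b(-108, -100) + 3779) + N(-59, -131) = (-109 + 3779) - 1/4 = 3670 - 1/4 = 14679/4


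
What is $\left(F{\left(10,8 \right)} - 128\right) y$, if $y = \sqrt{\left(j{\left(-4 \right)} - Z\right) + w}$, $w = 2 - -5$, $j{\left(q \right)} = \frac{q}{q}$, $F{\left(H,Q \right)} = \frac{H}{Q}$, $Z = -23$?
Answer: $- \frac{507 \sqrt{31}}{4} \approx -705.71$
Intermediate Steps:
$j{\left(q \right)} = 1$
$w = 7$ ($w = 2 + 5 = 7$)
$y = \sqrt{31}$ ($y = \sqrt{\left(1 - -23\right) + 7} = \sqrt{\left(1 + 23\right) + 7} = \sqrt{24 + 7} = \sqrt{31} \approx 5.5678$)
$\left(F{\left(10,8 \right)} - 128\right) y = \left(\frac{10}{8} - 128\right) \sqrt{31} = \left(10 \cdot \frac{1}{8} - 128\right) \sqrt{31} = \left(\frac{5}{4} - 128\right) \sqrt{31} = - \frac{507 \sqrt{31}}{4}$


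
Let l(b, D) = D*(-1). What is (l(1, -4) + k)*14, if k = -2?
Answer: 28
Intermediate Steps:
l(b, D) = -D
(l(1, -4) + k)*14 = (-1*(-4) - 2)*14 = (4 - 2)*14 = 2*14 = 28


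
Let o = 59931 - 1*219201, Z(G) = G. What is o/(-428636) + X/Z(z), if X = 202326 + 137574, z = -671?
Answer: -6617568465/13073398 ≈ -506.19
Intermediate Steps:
o = -159270 (o = 59931 - 219201 = -159270)
X = 339900
o/(-428636) + X/Z(z) = -159270/(-428636) + 339900/(-671) = -159270*(-1/428636) + 339900*(-1/671) = 79635/214318 - 30900/61 = -6617568465/13073398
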